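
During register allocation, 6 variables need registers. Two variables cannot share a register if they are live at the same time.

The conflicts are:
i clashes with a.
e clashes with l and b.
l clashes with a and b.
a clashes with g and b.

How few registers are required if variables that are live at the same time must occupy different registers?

l, a, b are mutually in conflict, so at least 3 registers are needed.
3 registers suffice: register 1 → {e, a}; register 2 → {i, l, g}; register 3 → {b}. Each listed conflict is separated.

3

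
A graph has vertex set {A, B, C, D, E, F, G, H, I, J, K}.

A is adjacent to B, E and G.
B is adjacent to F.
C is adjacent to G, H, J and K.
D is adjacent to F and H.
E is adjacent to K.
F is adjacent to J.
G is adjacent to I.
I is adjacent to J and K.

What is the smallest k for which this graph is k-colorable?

The cycle C-J-F-D-H-C has odd length 5, so it cannot be 2-colored; at least 3 colors are needed.
3 colors suffice: color 1 → {A, C, F, I}; color 2 → {B, G, H, J, K}; color 3 → {D, E}. Every edge joins two different colors.

3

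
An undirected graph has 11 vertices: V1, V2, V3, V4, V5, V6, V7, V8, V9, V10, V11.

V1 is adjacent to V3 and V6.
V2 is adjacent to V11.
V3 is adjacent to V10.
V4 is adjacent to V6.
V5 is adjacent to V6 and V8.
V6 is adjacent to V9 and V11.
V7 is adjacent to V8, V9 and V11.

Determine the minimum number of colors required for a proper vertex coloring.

The cycle V8-V5-V6-V11-V7-V8 has odd length 5, so it cannot be 2-colored; at least 3 colors are needed.
3 colors suffice: color R → {V2, V3, V6, V7}; color B → {V1, V4, V8, V9, V10, V11}; color G → {V5}. No two adjacent vertices share a color.

3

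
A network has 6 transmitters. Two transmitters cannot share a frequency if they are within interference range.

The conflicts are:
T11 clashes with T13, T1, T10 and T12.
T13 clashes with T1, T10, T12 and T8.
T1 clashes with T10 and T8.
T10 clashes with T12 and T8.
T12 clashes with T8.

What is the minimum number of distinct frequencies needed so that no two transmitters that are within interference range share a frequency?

4

T11, T13, T10, T12 all conflict with each other, so at least 4 frequencies are needed.
4 frequencies suffice: frequency 1 → {T10}; frequency 2 → {T13}; frequency 3 → {T1, T12}; frequency 4 → {T11, T8}. No two conflicting transmitters share a frequency.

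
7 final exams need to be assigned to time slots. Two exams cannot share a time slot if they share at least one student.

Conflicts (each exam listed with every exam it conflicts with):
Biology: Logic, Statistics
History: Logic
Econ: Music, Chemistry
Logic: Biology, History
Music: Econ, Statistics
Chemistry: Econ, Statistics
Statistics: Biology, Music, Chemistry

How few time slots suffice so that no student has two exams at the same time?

2

Music and Statistics conflict, so at least 2 time slots are needed.
Using 2 time slots: Biology=2, History=2, Econ=1, Logic=1, Music=2, Chemistry=2, Statistics=1. No two conflicting exams share a time slot.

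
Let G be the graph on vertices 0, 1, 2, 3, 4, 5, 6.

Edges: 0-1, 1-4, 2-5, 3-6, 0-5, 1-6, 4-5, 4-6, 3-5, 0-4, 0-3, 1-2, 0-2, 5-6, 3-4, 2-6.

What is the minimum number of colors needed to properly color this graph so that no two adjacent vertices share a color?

4

0, 3, 4, 5 are mutually adjacent (a clique of size 4), so at least 4 colors are needed.
4 colors suffice: color a → {0, 6}; color b → {2, 4}; color c → {1, 5}; color d → {3}. Every edge joins two different colors.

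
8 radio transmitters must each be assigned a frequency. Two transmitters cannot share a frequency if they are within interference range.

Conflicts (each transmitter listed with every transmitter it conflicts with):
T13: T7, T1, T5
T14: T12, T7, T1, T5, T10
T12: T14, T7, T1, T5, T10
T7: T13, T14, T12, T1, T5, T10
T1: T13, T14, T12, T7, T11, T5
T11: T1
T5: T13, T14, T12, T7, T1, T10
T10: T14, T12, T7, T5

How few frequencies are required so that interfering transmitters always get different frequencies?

5

T14, T12, T7, T1, T5 all conflict with each other, so at least 5 frequencies are needed.
Using 5 frequencies: T13=4, T14=5, T12=4, T7=3, T1=1, T11=2, T5=2, T10=1. Every pair that conflicts lands in different frequencies.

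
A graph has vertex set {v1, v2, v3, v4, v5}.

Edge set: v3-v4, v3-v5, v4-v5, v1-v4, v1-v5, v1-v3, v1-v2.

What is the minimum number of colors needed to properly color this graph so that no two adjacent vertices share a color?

v1, v3, v4, v5 form a clique, so at least 4 colors are needed.
4 colors suffice: color R → {v1}; color B → {v2, v3}; color G → {v4}; color Y → {v5}. Each edge has distinct colors on its endpoints.

4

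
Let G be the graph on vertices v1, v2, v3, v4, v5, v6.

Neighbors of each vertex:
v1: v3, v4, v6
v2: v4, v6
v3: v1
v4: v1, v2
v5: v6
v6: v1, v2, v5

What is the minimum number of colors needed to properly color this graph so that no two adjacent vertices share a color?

v5 and v6 are adjacent, so at least 2 colors are needed.
2 colors suffice: color 1 → {v3, v4, v6}; color 2 → {v1, v2, v5}. Each edge has distinct colors on its endpoints.

2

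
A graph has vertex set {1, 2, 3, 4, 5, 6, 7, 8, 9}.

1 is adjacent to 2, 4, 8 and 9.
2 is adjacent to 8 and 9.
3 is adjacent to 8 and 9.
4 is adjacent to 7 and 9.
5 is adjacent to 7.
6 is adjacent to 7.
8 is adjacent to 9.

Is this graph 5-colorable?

The chromatic number is 4. 1, 2, 8, 9 are mutually adjacent (a clique of size 4), so at least 4 colors are needed.
A valid assignment using 4 colors: 1=blue, 2=yellow, 3=blue, 4=green, 5=blue, 6=blue, 7=red, 8=green, 9=red.
Since 5 ≥ 4, a proper 5-coloring certainly exists.

Yes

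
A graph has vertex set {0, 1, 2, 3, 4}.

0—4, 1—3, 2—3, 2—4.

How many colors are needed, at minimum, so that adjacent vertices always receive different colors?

2

0 and 4 are adjacent, so at least 2 colors are needed.
A valid assignment using 2 colors: 0=blue, 1=blue, 2=blue, 3=red, 4=red. Each edge has distinct colors on its endpoints.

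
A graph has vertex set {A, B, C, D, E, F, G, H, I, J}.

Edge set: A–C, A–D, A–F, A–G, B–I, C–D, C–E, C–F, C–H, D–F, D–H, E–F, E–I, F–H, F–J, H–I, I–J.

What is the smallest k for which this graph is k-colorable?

A, C, D, F are mutually adjacent (a clique of size 4), so at least 4 colors are needed.
One proper 4-coloring: A=green, B=blue, C=blue, D=yellow, E=green, F=red, G=red, H=green, I=red, J=blue. Each edge has distinct colors on its endpoints.

4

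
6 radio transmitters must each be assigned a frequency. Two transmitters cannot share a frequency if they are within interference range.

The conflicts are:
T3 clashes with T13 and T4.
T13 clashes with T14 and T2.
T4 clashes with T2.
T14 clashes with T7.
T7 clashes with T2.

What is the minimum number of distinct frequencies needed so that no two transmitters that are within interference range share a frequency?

2

T13 and T14 conflict, so at least 2 frequencies are needed.
2 frequencies suffice: frequency 1 → {T13, T4, T7}; frequency 2 → {T3, T14, T2}. No two conflicting transmitters share a frequency.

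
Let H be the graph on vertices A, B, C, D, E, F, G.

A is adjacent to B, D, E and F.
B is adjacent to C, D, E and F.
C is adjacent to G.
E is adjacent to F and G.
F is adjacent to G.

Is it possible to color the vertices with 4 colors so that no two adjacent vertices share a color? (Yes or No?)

Yes

The chromatic number is 4. A, B, E, F form a clique, so at least 4 colors are needed.
4 colors suffice: color red → {B, G}; color blue → {C, D, F}; color green → {E}; color yellow → {A}.
That is already a proper 4-coloring.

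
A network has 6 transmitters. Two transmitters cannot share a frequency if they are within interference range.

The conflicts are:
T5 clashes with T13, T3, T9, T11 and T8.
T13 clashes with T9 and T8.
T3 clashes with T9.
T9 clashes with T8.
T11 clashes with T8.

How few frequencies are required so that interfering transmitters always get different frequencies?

4

T5, T13, T9, T8 all conflict with each other, so at least 4 frequencies are needed.
Using 4 frequencies: T5=1, T13=4, T3=2, T9=3, T11=3, T8=2. No two conflicting transmitters share a frequency.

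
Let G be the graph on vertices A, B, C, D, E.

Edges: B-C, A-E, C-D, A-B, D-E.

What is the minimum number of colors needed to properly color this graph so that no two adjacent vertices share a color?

The cycle C-D-E-A-B-C has odd length 5, so it cannot be 2-colored; at least 3 colors are needed.
3 colors suffice: color red → {C, E}; color blue → {B, D}; color green → {A}. Each edge has distinct colors on its endpoints.

3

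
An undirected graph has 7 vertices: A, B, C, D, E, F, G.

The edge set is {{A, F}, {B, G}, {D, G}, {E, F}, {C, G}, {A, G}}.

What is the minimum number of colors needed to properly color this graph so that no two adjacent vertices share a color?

E and F are adjacent, so at least 2 colors are needed.
2 colors suffice: color red → {F, G}; color blue → {A, B, C, D, E}. Every edge joins two different colors.

2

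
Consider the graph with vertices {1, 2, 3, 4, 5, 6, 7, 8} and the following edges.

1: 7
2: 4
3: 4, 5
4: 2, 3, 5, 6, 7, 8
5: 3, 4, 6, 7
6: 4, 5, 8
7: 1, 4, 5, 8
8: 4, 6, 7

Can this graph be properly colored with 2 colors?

No

4, 7, 8 form a triangle, so at least 3 colors are needed.
So 2 colors are not enough.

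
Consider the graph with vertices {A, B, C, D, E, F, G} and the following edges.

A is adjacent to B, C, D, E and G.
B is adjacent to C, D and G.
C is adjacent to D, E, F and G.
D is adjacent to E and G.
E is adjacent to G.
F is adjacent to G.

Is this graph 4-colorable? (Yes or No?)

A, B, C, D, G form a clique, so at least 5 colors are needed.
So 4 colors are not enough.

No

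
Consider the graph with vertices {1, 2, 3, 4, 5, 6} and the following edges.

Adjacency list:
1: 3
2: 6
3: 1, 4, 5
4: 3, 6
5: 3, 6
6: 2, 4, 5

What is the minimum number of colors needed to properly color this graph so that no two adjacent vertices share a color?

2

4 and 6 are adjacent, so at least 2 colors are needed.
One proper 2-coloring: 1=b, 2=b, 3=a, 4=b, 5=b, 6=a. Every edge joins two different colors.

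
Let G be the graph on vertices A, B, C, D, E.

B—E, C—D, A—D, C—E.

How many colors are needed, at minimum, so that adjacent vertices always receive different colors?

C and E are adjacent, so at least 2 colors are needed.
2 colors suffice: color 1 → {D, E}; color 2 → {A, B, C}. Each edge has distinct colors on its endpoints.

2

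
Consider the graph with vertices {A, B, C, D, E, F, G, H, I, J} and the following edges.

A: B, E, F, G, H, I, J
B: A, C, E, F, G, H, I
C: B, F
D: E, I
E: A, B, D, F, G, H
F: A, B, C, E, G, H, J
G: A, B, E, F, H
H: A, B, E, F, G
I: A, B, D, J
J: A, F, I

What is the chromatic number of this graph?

A, B, E, F, G, H are mutually adjacent (a clique of size 6), so at least 6 colors are needed.
6 colors suffice: color 1 → {F, I}; color 2 → {B, D, J}; color 3 → {A, C}; color 4 → {E}; color 5 → {G}; color 6 → {H}. No two adjacent vertices share a color.

6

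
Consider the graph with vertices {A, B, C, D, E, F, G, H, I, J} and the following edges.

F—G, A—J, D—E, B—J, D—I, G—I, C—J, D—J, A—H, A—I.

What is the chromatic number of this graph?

2

D and I are adjacent, so at least 2 colors are needed.
One proper 2-coloring: A=2, B=2, C=2, D=2, E=1, F=1, G=2, H=1, I=1, J=1. Each edge has distinct colors on its endpoints.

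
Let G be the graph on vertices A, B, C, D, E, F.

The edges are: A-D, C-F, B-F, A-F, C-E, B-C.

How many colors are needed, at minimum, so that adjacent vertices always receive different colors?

3

B, C, F are mutually adjacent, so at least 3 colors are needed.
A valid assignment using 3 colors: A=1, B=3, C=1, D=2, E=2, F=2. Each edge has distinct colors on its endpoints.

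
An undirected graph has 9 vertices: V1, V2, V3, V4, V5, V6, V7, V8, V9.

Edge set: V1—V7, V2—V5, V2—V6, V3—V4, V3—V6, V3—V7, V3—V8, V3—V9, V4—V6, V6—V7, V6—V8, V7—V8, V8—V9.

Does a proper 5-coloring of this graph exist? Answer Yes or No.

Yes

The chromatic number is 4. V3, V6, V7, V8 are pairwise adjacent (a clique of size 4), so at least 4 colors are needed.
4 colors suffice: color 1 → {V1, V2, V3}; color 2 → {V5, V6, V9}; color 3 → {V4, V8}; color 4 → {V7}.
Since 5 ≥ 4, a proper 5-coloring certainly exists.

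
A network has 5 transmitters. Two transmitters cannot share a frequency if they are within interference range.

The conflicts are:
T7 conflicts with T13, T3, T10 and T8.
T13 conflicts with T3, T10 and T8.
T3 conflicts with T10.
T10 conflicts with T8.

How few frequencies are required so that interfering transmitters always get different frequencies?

T7, T13, T10, T8 all conflict with each other, so at least 4 frequencies are needed.
4 frequencies suffice: frequency 1 → {T13}; frequency 2 → {T7}; frequency 3 → {T10}; frequency 4 → {T3, T8}. Every pair that conflicts lands in different frequencies.

4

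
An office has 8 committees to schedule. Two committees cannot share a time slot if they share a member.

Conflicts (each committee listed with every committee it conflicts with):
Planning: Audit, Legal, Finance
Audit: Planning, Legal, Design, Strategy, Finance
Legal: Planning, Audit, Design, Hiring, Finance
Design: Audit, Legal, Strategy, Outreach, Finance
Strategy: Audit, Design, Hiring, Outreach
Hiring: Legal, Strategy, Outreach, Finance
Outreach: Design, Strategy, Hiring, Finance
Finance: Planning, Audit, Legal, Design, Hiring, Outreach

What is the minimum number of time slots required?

4

Planning, Audit, Legal, Finance are mutually in conflict, so at least 4 time slots are needed.
A valid assignment using 4 time slots: Planning=3, Audit=2, Legal=4, Design=3, Strategy=1, Hiring=2, Outreach=4, Finance=1. Each listed conflict is separated.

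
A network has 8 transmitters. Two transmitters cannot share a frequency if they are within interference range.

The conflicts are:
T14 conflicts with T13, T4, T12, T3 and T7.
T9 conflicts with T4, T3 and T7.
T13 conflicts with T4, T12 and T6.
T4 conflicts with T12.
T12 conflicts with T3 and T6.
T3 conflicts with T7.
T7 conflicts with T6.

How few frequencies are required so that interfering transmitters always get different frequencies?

4

T14, T13, T4, T12 all conflict with each other, so at least 4 frequencies are needed.
4 frequencies suffice: T14=1, T9=1, T13=3, T4=4, T12=2, T3=3, T7=2, T6=1. Every pair that conflicts lands in different frequencies.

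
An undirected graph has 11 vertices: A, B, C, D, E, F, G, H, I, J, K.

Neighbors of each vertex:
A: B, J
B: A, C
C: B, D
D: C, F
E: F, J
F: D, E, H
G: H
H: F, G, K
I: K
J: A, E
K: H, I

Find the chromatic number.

3

The cycle A-J-E-F-D-C-B-A has odd length 7, so it cannot be 2-colored; at least 3 colors are needed.
3 colors suffice: color 1 → {B, D, E, H, I}; color 2 → {C, F, G, J, K}; color 3 → {A}. Each edge has distinct colors on its endpoints.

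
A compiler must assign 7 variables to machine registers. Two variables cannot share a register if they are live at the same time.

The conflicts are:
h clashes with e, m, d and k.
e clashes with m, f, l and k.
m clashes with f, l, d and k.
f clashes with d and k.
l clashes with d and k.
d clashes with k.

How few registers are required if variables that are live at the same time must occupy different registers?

h, e, m, k are mutually in conflict, so at least 4 registers are needed.
4 registers suffice: register 1 → {k}; register 2 → {m}; register 3 → {e, d}; register 4 → {h, f, l}. No two conflicting variables share a register.

4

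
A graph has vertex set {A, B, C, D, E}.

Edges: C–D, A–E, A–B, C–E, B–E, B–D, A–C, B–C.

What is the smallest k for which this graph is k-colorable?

A, B, C, E are pairwise adjacent (a clique of size 4), so at least 4 colors are needed.
4 colors suffice: color 1 → {B}; color 2 → {C}; color 3 → {A, D}; color 4 → {E}. Each edge has distinct colors on its endpoints.

4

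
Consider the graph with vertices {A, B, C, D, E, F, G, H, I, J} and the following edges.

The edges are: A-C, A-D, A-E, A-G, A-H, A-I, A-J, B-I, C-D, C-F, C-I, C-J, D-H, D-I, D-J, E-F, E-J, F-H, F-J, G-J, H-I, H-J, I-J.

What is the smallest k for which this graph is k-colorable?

5

A, D, H, I, J form a clique, so at least 5 colors are needed.
5 colors suffice: A=2, B=1, C=4, D=5, E=3, F=2, G=3, H=4, I=3, J=1. Every edge joins two different colors.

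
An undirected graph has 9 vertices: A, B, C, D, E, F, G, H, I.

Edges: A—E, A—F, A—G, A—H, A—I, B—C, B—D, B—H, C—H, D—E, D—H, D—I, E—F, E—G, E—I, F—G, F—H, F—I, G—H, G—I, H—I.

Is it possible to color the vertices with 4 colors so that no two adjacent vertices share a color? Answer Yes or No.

A, E, F, G, I are mutually adjacent (a clique of size 5), so at least 5 colors are needed.
So 4 colors are not enough.

No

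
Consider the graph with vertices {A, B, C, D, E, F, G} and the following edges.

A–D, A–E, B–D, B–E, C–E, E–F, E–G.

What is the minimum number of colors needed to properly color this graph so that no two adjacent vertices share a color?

2

E and G are adjacent, so at least 2 colors are needed.
One proper 2-coloring: A=2, B=2, C=2, D=1, E=1, F=2, G=2. Every edge joins two different colors.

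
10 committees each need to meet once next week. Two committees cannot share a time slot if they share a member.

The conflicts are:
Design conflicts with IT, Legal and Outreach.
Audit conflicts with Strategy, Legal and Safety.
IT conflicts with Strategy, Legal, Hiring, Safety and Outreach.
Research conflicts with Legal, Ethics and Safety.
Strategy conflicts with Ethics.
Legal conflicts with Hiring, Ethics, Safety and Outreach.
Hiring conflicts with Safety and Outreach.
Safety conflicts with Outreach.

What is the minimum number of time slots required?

5

IT, Legal, Hiring, Safety, Outreach pairwise conflict, so at least 5 time slots are needed.
5 time slots suffice: time slot 1 → {Strategy, Legal}; time slot 2 → {Design, Ethics, Safety}; time slot 3 → {Audit, IT, Research}; time slot 4 → {Outreach}; time slot 5 → {Hiring}. Every pair that conflicts lands in different time slots.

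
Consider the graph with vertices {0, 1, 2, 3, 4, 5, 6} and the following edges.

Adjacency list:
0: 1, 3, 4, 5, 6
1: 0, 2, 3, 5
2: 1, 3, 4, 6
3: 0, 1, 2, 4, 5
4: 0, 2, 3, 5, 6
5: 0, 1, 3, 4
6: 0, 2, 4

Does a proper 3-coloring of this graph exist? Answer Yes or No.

No

0, 1, 3, 5 are pairwise adjacent (a clique of size 4), so at least 4 colors are needed.
So 3 colors are not enough.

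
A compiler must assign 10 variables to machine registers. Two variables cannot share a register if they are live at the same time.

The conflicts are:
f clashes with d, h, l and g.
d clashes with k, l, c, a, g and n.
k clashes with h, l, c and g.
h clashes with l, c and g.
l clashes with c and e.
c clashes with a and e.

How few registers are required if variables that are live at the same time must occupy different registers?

k, h, l, c all conflict with each other, so at least 4 registers are needed.
Using 4 registers: f=2, d=1, k=4, h=1, l=3, c=2, a=3, g=3, n=2, e=1. Every pair that conflicts lands in different registers.

4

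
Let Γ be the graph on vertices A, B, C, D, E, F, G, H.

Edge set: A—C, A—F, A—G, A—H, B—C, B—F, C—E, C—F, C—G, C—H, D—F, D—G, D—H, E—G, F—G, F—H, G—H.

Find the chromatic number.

A, C, F, G, H are mutually adjacent (a clique of size 5), so at least 5 colors are needed.
5 colors suffice: color 1 → {B, G}; color 2 → {E, F}; color 3 → {C, D}; color 4 → {H}; color 5 → {A}. Every edge joins two different colors.

5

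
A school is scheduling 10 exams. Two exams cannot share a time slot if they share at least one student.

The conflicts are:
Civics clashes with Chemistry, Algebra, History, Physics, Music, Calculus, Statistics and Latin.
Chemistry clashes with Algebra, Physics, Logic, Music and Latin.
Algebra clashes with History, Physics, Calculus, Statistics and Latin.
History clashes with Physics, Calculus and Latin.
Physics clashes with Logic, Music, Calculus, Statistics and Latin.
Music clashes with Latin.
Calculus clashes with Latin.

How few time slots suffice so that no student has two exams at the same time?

Civics, Algebra, History, Physics, Calculus, Latin pairwise conflict, so at least 6 time slots are needed.
6 time slots suffice: time slot 1 → {Physics}; time slot 2 → {Civics, Logic}; time slot 3 → {Statistics, Latin}; time slot 4 → {Algebra, Music}; time slot 5 → {Chemistry, History}; time slot 6 → {Calculus}. No two conflicting exams share a time slot.

6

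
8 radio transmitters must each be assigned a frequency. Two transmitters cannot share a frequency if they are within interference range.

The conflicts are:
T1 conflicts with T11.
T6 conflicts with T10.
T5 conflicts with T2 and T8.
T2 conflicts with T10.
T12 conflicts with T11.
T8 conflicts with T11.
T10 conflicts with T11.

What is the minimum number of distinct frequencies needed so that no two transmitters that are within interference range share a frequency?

The cycle T5-T2-T10-T11-T8-T5 has odd length 5, so it cannot be 2-colored; at least 3 frequencies are needed.
3 frequencies suffice: frequency 1 → {T6, T5, T11}; frequency 2 → {T1, T12, T8, T10}; frequency 3 → {T2}. Every pair that conflicts lands in different frequencies.

3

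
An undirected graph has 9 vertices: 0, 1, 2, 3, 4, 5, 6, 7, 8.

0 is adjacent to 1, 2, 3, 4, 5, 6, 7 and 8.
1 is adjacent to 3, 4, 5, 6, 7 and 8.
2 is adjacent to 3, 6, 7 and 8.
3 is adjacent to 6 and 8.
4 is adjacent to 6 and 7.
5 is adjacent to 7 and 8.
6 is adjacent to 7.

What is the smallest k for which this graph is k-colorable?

0, 1, 4, 6, 7 are mutually adjacent (a clique of size 5), so at least 5 colors are needed.
5 colors suffice: 0=a, 1=b, 2=b, 3=d, 4=e, 5=e, 6=c, 7=d, 8=c. No two adjacent vertices share a color.

5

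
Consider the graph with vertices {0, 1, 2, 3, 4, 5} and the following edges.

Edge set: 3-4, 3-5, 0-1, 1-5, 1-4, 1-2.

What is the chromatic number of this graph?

2

1 and 4 are adjacent, so at least 2 colors are needed.
2 colors suffice: color a → {1, 3}; color b → {0, 2, 4, 5}. Each edge has distinct colors on its endpoints.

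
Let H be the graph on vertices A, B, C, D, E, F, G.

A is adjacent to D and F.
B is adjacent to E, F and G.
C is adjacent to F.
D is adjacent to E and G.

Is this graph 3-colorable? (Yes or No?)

The chromatic number is 3. The cycle G-B-F-A-D-G has odd length 5, so it cannot be 2-colored; at least 3 colors are needed.
3 colors suffice: color red → {B, C, D}; color blue → {E, F, G}; color green → {A}.
That is already a proper 3-coloring.

Yes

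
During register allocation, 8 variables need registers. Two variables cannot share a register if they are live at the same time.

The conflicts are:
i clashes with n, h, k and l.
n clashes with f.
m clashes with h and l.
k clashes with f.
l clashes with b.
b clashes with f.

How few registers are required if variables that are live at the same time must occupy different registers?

3

The cycle b-f-n-i-l-b has odd length 5, so it cannot be 2-colored; at least 3 registers are needed.
3 registers suffice: i=1, n=2, m=1, h=2, k=2, l=2, b=3, f=1. Each listed conflict is separated.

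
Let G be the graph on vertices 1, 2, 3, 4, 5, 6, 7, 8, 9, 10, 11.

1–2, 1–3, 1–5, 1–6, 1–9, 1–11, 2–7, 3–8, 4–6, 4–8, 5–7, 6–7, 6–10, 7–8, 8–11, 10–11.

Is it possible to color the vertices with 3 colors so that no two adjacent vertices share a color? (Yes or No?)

The chromatic number is 3. The cycle 10-6-7-8-11-10 has odd length 5, so it cannot be 2-colored; at least 3 colors are needed.
3 colors suffice: color a → {1, 4, 7, 10}; color b → {2, 5, 6, 8, 9}; color c → {3, 11}.
That is already a proper 3-coloring.

Yes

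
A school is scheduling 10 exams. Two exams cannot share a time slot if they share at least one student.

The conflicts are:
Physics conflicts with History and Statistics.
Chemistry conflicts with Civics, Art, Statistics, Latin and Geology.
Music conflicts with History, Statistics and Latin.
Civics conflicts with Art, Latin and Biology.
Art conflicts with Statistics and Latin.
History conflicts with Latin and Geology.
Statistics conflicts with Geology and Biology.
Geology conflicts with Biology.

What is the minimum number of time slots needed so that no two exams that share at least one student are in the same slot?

Chemistry, Civics, Art, Latin pairwise conflict, so at least 4 time slots are needed.
4 time slots suffice: time slot 1 → {Statistics, Latin}; time slot 2 → {Chemistry, History, Biology}; time slot 3 → {Physics, Music, Art, Geology}; time slot 4 → {Civics}. Each listed conflict is separated.

4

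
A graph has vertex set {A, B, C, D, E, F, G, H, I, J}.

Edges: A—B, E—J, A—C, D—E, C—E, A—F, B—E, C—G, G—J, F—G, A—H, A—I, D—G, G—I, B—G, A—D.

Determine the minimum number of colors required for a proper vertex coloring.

2

E and J are adjacent, so at least 2 colors are needed.
A valid assignment using 2 colors: A=red, B=blue, C=blue, D=blue, E=red, F=blue, G=red, H=blue, I=blue, J=blue. No two adjacent vertices share a color.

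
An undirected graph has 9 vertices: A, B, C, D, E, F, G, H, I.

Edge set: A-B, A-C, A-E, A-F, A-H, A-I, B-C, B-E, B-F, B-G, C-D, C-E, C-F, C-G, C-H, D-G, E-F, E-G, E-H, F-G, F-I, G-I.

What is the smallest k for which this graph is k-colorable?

5

B, C, E, F, G are pairwise adjacent (a clique of size 5), so at least 5 colors are needed.
5 colors suffice: color 1 → {C, I}; color 2 → {A, G}; color 3 → {D, E}; color 4 → {F, H}; color 5 → {B}. Every edge joins two different colors.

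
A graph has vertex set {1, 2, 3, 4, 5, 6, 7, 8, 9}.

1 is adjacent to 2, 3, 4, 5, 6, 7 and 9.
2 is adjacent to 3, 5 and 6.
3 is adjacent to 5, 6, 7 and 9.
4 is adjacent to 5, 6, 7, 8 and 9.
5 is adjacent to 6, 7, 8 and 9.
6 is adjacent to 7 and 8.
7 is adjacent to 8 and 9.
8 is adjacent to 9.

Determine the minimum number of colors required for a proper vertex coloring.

1, 3, 5, 7, 9 are pairwise adjacent (a clique of size 5), so at least 5 colors are needed.
5 colors suffice: color a → {5}; color b → {2, 7}; color c → {1, 8}; color d → {6, 9}; color e → {3, 4}. Every edge joins two different colors.

5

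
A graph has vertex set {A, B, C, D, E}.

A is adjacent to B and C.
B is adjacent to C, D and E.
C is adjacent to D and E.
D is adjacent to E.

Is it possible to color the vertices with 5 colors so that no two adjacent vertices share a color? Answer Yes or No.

Yes

The chromatic number is 4. B, C, D, E are pairwise adjacent (a clique of size 4), so at least 4 colors are needed.
4 colors suffice: color red → {B}; color blue → {C}; color green → {A, E}; color yellow → {D}.
Since 5 ≥ 4, a proper 5-coloring certainly exists.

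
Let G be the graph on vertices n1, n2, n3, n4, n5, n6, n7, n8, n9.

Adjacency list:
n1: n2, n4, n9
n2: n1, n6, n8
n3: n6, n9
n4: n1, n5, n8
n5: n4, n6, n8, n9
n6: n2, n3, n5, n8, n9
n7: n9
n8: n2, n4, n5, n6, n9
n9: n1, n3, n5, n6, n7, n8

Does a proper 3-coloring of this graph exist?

n5, n6, n8, n9 form a clique, so at least 4 colors are needed.
So 3 colors are not enough.

No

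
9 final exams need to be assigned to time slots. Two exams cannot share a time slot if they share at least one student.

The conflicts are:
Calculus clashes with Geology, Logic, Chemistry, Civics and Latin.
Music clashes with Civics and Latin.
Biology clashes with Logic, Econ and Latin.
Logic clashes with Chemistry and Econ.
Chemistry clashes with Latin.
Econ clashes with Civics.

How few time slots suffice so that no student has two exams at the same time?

3

Calculus, Chemistry, Latin are mutually in conflict, so at least 3 time slots are needed.
3 time slots suffice: time slot 1 → {Calculus, Music, Biology}; time slot 2 → {Geology, Logic, Civics, Latin}; time slot 3 → {Chemistry, Econ}. No two conflicting exams share a time slot.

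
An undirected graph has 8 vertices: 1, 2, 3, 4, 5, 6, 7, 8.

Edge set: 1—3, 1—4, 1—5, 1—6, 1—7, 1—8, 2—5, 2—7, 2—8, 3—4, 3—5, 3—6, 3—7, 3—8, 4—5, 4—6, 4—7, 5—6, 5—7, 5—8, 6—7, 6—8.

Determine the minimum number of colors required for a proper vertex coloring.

6

1, 3, 4, 5, 6, 7 form a clique, so at least 6 colors are needed.
A valid assignment using 6 colors: 1=blue, 2=blue, 3=green, 4=orange, 5=red, 6=purple, 7=yellow, 8=yellow. Every edge joins two different colors.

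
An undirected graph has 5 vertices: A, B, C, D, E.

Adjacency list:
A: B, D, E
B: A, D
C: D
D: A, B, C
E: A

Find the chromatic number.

A, B, D are mutually adjacent, so at least 3 colors are needed.
One proper 3-coloring: A=red, B=green, C=red, D=blue, E=blue. Each edge has distinct colors on its endpoints.

3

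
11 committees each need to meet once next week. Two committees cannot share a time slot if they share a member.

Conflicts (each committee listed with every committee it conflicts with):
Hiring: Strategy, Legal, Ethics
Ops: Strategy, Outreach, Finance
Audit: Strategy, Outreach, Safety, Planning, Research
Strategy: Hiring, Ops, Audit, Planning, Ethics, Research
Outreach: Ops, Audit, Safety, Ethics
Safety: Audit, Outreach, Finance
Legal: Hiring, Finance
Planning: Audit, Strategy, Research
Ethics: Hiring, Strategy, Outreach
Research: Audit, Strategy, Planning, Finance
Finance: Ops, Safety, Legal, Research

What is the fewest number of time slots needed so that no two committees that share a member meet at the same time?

Audit, Strategy, Planning, Research all conflict with each other, so at least 4 time slots are needed.
4 time slots suffice: time slot 1 → {Strategy, Outreach, Finance}; time slot 2 → {Hiring, Ops, Audit}; time slot 3 → {Safety, Legal, Ethics, Research}; time slot 4 → {Planning}. No two conflicting committees share a time slot.

4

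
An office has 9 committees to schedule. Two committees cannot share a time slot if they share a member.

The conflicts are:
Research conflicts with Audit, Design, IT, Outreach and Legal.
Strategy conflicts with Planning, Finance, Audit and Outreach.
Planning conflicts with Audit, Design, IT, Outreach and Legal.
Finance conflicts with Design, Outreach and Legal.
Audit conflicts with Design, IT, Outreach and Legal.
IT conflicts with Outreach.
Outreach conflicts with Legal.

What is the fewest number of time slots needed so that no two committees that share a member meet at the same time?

4

Research, Audit, Outreach, Legal all conflict with each other, so at least 4 time slots are needed.
Using 4 time slots: Research=3, Strategy=4, Planning=3, Finance=2, Audit=2, Design=1, IT=4, Outreach=1, Legal=4. No two conflicting committees share a time slot.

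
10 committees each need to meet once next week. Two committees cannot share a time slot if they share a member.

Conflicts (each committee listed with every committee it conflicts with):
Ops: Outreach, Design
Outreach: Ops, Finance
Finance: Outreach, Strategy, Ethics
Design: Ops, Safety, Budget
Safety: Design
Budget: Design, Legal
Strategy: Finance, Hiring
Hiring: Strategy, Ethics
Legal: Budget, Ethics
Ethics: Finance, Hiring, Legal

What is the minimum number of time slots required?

The cycle Finance-Outreach-Ops-Design-Budget-Legal-Ethics-Finance has odd length 7, so it cannot be 2-colored; at least 3 time slots are needed.
3 time slots suffice: Ops=2, Outreach=1, Finance=2, Design=1, Safety=2, Budget=3, Strategy=1, Hiring=2, Legal=2, Ethics=1. Each listed conflict is separated.

3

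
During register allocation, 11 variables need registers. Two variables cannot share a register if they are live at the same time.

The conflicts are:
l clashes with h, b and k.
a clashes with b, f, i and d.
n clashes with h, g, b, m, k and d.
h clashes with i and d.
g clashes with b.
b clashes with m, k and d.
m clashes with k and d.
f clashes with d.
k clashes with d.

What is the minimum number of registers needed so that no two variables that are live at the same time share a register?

5

n, b, m, k, d are mutually in conflict, so at least 5 registers are needed.
5 registers suffice: register 1 → {l, g, i, d}; register 2 → {h, b, f}; register 3 → {a, n}; register 4 → {k}; register 5 → {m}. Every pair that conflicts lands in different registers.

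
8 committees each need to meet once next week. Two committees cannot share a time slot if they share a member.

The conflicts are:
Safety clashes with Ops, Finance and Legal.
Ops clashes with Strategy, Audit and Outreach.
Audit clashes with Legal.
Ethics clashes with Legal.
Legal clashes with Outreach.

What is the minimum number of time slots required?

Safety and Ops conflict, so at least 2 time slots are needed.
2 time slots suffice: time slot 1 → {Ops, Finance, Legal}; time slot 2 → {Safety, Strategy, Audit, Ethics, Outreach}. No two conflicting committees share a time slot.

2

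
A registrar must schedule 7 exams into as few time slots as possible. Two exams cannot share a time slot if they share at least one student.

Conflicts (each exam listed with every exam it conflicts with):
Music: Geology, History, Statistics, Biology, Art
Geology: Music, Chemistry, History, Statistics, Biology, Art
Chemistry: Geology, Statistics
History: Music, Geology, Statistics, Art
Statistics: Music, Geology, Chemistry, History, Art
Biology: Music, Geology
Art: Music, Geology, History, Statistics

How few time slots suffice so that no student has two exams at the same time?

Music, Geology, History, Statistics, Art all conflict with each other, so at least 5 time slots are needed.
A valid assignment using 5 time slots: Music=2, Geology=1, Chemistry=2, History=5, Statistics=3, Biology=3, Art=4. Every pair that conflicts lands in different time slots.

5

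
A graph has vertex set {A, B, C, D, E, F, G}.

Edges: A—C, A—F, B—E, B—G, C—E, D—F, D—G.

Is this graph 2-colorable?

The cycle G-D-F-A-C-E-B-G has odd length 7, so it cannot be 2-colored; at least 3 colors are needed.
So 2 colors are not enough.

No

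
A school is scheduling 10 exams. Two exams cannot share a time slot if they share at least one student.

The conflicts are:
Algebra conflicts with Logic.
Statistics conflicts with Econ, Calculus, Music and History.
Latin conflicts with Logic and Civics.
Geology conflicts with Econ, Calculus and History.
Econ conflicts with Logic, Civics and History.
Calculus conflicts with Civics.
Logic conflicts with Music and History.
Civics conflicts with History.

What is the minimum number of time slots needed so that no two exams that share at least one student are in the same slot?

Geology, Econ, History pairwise conflict, so at least 3 time slots are needed.
3 time slots suffice: Algebra=1, Statistics=3, Latin=1, Geology=3, Econ=2, Calculus=1, Logic=3, Civics=3, Music=1, History=1. No two conflicting exams share a time slot.

3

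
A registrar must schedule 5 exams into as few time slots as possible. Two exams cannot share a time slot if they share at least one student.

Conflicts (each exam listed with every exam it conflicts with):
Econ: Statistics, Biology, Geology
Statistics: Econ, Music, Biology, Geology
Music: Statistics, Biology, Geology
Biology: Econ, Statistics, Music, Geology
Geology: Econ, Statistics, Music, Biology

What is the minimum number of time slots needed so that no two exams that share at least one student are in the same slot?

4

Econ, Statistics, Biology, Geology are mutually in conflict, so at least 4 time slots are needed.
4 time slots suffice: Econ=4, Statistics=2, Music=4, Biology=3, Geology=1. No two conflicting exams share a time slot.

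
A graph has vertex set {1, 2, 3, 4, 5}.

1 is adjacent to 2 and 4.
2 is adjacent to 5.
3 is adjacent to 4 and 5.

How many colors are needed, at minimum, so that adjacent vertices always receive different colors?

3

The cycle 2-1-4-3-5-2 has odd length 5, so it cannot be 2-colored; at least 3 colors are needed.
3 colors suffice: color a → {2, 4}; color b → {1, 5}; color c → {3}. No two adjacent vertices share a color.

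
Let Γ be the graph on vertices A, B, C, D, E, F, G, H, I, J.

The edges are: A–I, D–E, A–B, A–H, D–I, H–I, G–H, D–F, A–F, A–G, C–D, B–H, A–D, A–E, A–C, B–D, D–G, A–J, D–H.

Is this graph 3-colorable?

A, B, D, H are mutually adjacent (a clique of size 4), so at least 4 colors are needed.
So 3 colors are not enough.

No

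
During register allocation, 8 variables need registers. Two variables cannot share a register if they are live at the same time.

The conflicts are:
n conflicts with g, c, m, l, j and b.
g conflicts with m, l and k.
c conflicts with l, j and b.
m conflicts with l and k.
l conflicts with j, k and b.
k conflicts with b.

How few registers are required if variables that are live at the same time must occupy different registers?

4

n, c, l, j are mutually in conflict, so at least 4 registers are needed.
4 registers suffice: register 1 → {l}; register 2 → {n, k}; register 3 → {c, m}; register 4 → {g, j, b}. Each listed conflict is separated.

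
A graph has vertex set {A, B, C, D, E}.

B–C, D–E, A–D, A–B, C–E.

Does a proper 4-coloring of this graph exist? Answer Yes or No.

Yes

The chromatic number is 3. The cycle D-A-B-C-E-D has odd length 5, so it cannot be 2-colored; at least 3 colors are needed.
A valid assignment using 3 colors: A=2, B=1, C=2, D=1, E=3.
Since 4 ≥ 3, a proper 4-coloring certainly exists.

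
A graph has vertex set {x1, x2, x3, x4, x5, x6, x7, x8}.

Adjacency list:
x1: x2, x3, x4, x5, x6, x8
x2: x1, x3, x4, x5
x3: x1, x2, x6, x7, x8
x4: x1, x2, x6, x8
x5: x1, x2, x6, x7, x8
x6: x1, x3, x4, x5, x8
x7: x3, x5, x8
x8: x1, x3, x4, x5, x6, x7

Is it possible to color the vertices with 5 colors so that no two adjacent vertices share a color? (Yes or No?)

Yes

The chromatic number is 4. x1, x3, x6, x8 are mutually adjacent (a clique of size 4), so at least 4 colors are needed.
4 colors suffice: color 1 → {x1, x7}; color 2 → {x2, x8}; color 3 → {x6}; color 4 → {x3, x4, x5}.
Since 5 ≥ 4, a proper 5-coloring certainly exists.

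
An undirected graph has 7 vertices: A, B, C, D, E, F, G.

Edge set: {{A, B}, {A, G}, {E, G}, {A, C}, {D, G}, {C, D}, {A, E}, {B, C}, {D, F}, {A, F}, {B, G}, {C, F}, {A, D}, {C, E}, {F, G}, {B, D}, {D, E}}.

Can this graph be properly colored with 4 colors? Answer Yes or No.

Yes

The chromatic number is 4. A, C, D, E form a clique, so at least 4 colors are needed.
One proper 4-coloring: A=blue, B=yellow, C=green, D=red, E=yellow, F=yellow, G=green.
That is already a proper 4-coloring.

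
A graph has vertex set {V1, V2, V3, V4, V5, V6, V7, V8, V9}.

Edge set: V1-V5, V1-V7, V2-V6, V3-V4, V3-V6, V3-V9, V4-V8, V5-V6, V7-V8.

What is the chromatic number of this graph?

The cycle V4-V3-V6-V5-V1-V7-V8-V4 has odd length 7, so it cannot be 2-colored; at least 3 colors are needed.
A valid assignment using 3 colors: V1=1, V2=2, V3=2, V4=3, V5=2, V6=1, V7=2, V8=1, V9=1. Every edge joins two different colors.

3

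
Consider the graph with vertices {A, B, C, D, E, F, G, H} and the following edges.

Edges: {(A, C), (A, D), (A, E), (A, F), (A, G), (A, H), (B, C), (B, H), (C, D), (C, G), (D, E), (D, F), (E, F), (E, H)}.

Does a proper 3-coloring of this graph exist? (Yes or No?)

No

A, D, E, F are mutually adjacent (a clique of size 4), so at least 4 colors are needed.
So 3 colors are not enough.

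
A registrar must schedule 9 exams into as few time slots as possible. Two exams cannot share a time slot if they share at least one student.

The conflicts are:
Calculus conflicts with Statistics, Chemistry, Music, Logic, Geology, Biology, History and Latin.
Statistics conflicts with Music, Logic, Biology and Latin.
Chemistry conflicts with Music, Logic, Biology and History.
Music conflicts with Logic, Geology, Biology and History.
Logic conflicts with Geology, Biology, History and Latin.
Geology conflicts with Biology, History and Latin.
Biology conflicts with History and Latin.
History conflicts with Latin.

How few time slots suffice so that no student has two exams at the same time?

6

Calculus, Logic, Geology, Biology, History, Latin are mutually in conflict, so at least 6 time slots are needed.
6 time slots suffice: time slot 1 → {Calculus}; time slot 2 → {Logic}; time slot 3 → {Biology}; time slot 4 → {Statistics, History}; time slot 5 → {Music, Latin}; time slot 6 → {Chemistry, Geology}. Each listed conflict is separated.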